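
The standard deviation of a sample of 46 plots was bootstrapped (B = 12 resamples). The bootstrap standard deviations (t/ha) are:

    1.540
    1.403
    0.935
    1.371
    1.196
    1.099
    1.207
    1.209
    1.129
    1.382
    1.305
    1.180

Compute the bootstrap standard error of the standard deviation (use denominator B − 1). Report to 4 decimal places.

SE* = 0.1625

Bootstrap SE is the standard deviation of the 12 replicate standard deviations.
Mean of replicates: (1.540 + 1.403 + 0.935 + 1.371 + 1.196 + 1.099 + 1.207 + 1.209 + 1.129 + 1.382 + 1.305 + 1.180) / 12 = 14.95600 / 12 = 1.24633
Sum of squared deviations: (+0.29367)² + (+0.15667)² + (−0.31133)² + (+0.12467)² + (−0.05033)² + (−0.14733)² + (−0.03933)² + (−0.03733)² + (−0.11733)² + (+0.13567)² + (+0.05867)² + (−0.06633)² = 0.29045
Variance = 0.29045 / 11 = 0.02640
SE* = √0.02640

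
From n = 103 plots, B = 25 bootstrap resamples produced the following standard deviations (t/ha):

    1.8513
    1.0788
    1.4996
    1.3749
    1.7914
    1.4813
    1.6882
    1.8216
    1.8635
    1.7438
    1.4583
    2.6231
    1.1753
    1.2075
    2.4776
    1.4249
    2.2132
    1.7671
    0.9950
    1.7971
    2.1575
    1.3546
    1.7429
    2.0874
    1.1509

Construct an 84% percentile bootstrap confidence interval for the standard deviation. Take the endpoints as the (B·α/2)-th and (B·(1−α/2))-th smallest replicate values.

Sorted replicates: 0.9950, 1.0788, 1.1509, 1.1753, 1.2075, 1.3546, 1.3749, 1.4249, 1.4583, 1.4813, 1.4996, 1.6882, 1.7429, 1.7438, 1.7671, 1.7914, 1.7971, 1.8216, 1.8513, 1.8635, 2.0874, 2.1575, 2.2132, 2.4776, 2.6231
α = 0.16; lower rank = 25 × 0.080 = 2; upper rank = 25 × 0.920 = 23.
The 2nd smallest replicate is 1.0788; the 23rd is 2.2132.

(1.0788, 2.2132)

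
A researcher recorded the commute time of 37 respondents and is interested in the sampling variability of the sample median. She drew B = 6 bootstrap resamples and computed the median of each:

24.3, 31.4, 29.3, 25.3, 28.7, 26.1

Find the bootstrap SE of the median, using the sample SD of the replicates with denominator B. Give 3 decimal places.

Bootstrap SE is the standard deviation of the 6 replicate medians.
Mean of replicates: (24.3 + 31.4 + 29.3 + 25.3 + 28.7 + 26.1) / 6 = 165.1000 / 6 = 27.5167
Sum of squared deviations: (−3.2167)² + (+3.8833)² + (+1.7833)² + (−2.2167)² + (+1.1833)² + (−1.4167)² = 36.9283
Variance = 36.9283 / 6 = 6.1547
SE* = √6.1547

SE* = 2.481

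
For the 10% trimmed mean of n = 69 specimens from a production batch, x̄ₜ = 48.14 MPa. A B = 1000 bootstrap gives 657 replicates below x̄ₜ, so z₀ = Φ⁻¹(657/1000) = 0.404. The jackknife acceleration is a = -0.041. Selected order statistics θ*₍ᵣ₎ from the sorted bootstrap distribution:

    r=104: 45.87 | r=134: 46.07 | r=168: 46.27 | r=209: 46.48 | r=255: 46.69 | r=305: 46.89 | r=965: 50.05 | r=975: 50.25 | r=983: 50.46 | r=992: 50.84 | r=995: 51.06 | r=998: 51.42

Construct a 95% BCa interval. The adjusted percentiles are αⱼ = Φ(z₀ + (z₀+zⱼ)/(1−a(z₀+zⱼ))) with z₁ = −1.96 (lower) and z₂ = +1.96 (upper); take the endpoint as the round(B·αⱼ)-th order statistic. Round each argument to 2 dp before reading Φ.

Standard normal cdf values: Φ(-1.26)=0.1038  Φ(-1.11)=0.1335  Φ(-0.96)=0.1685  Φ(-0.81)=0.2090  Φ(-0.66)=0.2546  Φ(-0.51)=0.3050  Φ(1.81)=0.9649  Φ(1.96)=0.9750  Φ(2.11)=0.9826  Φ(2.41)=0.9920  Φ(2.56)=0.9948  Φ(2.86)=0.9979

(45.87, 51.06)

Lower: z₀ + z₁ = 0.404 + (-1.960) = -1.556; 1 − a(z₀+z₁) = 1 − (-0.041)(-1.556) = 0.9362; argument = 0.404 + (-1.556)/0.9362 = -1.2580 → -1.26.
α₁ = Φ(-1.26) = 0.1038; rank = round(1000 × 0.1038) = 104; θ*₍104₎ = 45.87.
Upper: z₀ + z₂ = 2.364; 1 − a(z₀+z₂) = 1.0969; argument = 2.5591 → 2.56; α₂ = 0.9948; rank = 995; θ*₍995₎ = 51.06.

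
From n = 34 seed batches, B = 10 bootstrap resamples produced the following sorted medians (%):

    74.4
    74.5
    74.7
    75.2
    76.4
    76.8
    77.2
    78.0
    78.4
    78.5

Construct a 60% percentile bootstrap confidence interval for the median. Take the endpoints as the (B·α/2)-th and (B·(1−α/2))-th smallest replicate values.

(74.5, 78.0)

α = 0.40; lower rank = 10 × 0.200 = 2; upper rank = 10 × 0.800 = 8.
The 2nd smallest replicate is 74.5; the 8th is 78.0.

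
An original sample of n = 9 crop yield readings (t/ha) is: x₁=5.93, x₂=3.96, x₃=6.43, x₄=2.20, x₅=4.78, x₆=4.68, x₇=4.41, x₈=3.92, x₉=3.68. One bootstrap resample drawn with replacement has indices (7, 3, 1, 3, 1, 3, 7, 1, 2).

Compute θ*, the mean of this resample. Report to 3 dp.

Resample values: 4.41, 6.43, 5.93, 6.43, 5.93, 6.43, 4.41, 5.93, 3.96.
Mean = (4.41 + 6.43 + 5.93 + 6.43 + 5.93 + 6.43 + 4.41 + 5.93 + 3.96) / 9 = 49.860 / 9 = 5.540

θ* = 5.540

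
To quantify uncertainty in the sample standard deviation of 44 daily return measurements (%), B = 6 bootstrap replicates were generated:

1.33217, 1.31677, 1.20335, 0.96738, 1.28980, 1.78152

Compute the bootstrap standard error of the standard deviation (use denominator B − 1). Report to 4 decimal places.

SE* = 0.2653

Bootstrap SE is the standard deviation of the 6 replicate standard deviations.
Mean of replicates: (1.33217 + 1.31677 + 1.20335 + 0.96738 + 1.28980 + 1.78152) / 6 = 7.890990 / 6 = 1.315165
Sum of squared deviations: (+0.017005)² + (+0.001605)² + (−0.111815)² + (−0.347785)² + (−0.025365)² + (+0.466355)² = 0.351879
Variance = 0.351879 / 5 = 0.070376
SE* = √0.070376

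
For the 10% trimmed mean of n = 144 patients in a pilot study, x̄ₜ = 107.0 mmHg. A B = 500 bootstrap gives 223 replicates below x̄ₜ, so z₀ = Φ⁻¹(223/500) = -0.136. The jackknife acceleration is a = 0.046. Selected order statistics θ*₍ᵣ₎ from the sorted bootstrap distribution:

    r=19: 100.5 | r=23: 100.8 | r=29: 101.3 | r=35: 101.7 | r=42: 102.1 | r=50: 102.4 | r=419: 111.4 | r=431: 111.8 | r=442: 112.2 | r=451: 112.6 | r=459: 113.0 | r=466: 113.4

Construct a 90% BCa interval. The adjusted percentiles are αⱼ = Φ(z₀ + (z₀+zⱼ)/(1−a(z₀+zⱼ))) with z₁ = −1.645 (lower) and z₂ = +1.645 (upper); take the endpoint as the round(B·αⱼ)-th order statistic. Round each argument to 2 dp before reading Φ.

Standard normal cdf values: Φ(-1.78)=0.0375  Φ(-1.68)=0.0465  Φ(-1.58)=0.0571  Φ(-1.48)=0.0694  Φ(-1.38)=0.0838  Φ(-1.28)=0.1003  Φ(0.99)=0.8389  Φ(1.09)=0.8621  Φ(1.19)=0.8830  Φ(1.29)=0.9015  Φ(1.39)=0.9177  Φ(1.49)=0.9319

Lower: z₀ + z₁ = -0.136 + (-1.645) = -1.781; 1 − a(z₀+z₁) = 1 − (0.046)(-1.781) = 1.0819; argument = -0.136 + (-1.781)/1.0819 = -1.7821 → -1.78.
α₁ = Φ(-1.78) = 0.0375; rank = round(500 × 0.0375) = 19; θ*₍19₎ = 100.5.
Upper: z₀ + z₂ = 1.509; 1 − a(z₀+z₂) = 0.9306; argument = 1.4856 → 1.49; α₂ = 0.9319; rank = 466; θ*₍466₎ = 113.4.

(100.5, 113.4)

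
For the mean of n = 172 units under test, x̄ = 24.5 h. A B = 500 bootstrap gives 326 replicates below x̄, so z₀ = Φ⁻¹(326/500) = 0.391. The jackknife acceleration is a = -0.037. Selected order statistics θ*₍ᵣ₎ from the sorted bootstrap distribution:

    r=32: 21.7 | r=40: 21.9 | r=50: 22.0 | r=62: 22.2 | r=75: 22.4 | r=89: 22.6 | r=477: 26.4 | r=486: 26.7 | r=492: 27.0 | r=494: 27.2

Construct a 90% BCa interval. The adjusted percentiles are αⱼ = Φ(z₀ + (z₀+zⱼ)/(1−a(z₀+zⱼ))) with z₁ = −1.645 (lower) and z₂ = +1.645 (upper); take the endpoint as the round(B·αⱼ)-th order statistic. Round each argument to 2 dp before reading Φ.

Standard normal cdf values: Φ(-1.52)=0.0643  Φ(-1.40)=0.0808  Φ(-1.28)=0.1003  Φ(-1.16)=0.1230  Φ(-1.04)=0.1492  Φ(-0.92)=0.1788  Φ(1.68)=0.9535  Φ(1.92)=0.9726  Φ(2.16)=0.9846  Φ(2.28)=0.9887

Lower: z₀ + z₁ = 0.391 + (-1.645) = -1.254; 1 − a(z₀+z₁) = 1 − (-0.037)(-1.254) = 0.9536; argument = 0.391 + (-1.254)/0.9536 = -0.9240 → -0.92.
α₁ = Φ(-0.92) = 0.1788; rank = round(500 × 0.1788) = 89; θ*₍89₎ = 22.6.
Upper: z₀ + z₂ = 2.036; 1 − a(z₀+z₂) = 1.0753; argument = 2.2844 → 2.28; α₂ = 0.9887; rank = 494; θ*₍494₎ = 27.2.

(22.6, 27.2)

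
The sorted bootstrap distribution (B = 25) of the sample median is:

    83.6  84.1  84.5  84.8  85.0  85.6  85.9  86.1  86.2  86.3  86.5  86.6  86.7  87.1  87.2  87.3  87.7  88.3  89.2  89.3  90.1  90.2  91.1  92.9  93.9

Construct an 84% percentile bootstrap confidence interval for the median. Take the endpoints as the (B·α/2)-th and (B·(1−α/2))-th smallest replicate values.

α = 0.16; lower rank = 25 × 0.080 = 2; upper rank = 25 × 0.920 = 23.
The 2nd smallest replicate is 84.1; the 23rd is 91.1.

(84.1, 91.1)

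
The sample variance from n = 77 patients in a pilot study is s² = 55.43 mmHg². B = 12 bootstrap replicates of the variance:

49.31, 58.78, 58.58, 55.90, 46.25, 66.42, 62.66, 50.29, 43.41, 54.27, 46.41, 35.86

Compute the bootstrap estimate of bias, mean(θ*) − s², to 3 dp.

bias = −3.085

mean(θ*) = (49.31 + 58.78 + 58.58 + 55.90 + 46.25 + 66.42 + 62.66 + 50.29 + 43.41 + 54.27 + 46.41 + 35.86) / 12 = 52.3450
bias = 52.3450 − 55.43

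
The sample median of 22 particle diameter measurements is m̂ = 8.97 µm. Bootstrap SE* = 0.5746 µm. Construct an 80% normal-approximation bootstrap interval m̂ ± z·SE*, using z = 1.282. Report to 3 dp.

(8.233, 9.707)

Margin = 1.282 × 0.5746 = 0.7366
Interval: 8.97 ± 0.7366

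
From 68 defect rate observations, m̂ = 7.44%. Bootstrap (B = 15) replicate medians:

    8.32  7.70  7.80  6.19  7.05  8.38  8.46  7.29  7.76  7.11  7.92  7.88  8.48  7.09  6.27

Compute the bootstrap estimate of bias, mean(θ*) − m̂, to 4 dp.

bias = +0.1400

mean(θ*) = (8.32 + 7.70 + 7.80 + 6.19 + 7.05 + 8.38 + 8.46 + 7.29 + 7.76 + 7.11 + 7.92 + 7.88 + 8.48 + 7.09 + 6.27) / 15 = 7.58000
bias = 7.58000 − 7.44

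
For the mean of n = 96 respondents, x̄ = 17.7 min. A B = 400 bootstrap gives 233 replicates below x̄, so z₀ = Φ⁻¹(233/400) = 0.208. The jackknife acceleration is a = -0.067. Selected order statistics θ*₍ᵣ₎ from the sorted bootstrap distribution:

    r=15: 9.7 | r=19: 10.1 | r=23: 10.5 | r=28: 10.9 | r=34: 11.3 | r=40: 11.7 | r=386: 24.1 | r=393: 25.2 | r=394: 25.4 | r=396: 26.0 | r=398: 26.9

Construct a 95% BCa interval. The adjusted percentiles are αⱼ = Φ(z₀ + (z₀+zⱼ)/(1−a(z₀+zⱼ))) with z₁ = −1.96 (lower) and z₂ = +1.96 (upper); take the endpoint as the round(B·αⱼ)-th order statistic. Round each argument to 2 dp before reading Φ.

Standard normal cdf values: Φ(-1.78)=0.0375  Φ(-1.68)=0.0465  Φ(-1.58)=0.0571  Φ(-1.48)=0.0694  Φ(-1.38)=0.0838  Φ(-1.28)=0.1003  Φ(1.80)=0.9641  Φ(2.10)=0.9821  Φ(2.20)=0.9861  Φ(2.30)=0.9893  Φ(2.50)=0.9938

(9.7, 25.2)

Lower: z₀ + z₁ = 0.208 + (-1.960) = -1.752; 1 − a(z₀+z₁) = 1 − (-0.067)(-1.752) = 0.8826; argument = 0.208 + (-1.752)/0.8826 = -1.7770 → -1.78.
α₁ = Φ(-1.78) = 0.0375; rank = round(400 × 0.0375) = 15; θ*₍15₎ = 9.7.
Upper: z₀ + z₂ = 2.168; 1 − a(z₀+z₂) = 1.1453; argument = 2.1010 → 2.10; α₂ = 0.9821; rank = 393; θ*₍393₎ = 25.2.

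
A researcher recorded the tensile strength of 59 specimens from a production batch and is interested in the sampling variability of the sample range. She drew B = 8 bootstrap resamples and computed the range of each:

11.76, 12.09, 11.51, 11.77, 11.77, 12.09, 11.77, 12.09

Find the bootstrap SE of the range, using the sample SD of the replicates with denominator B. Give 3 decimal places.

SE* = 0.199

Bootstrap SE is the standard deviation of the 8 replicate ranges.
Mean of replicates: (11.76 + 12.09 + 11.51 + 11.77 + 11.77 + 12.09 + 11.77 + 12.09) / 8 = 94.85000 / 8 = 11.85625
Sum of squared deviations: (−0.09625)² + (+0.23375)² + (−0.34625)² + (−0.08625)² + (−0.08625)² + (+0.23375)² + (−0.08625)² + (+0.23375)² = 0.31539
Variance = 0.31539 / 8 = 0.03942
SE* = √0.03942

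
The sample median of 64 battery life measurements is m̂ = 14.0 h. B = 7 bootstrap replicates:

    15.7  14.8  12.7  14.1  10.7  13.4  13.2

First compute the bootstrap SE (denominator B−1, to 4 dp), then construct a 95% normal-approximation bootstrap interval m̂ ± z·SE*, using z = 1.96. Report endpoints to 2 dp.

Mean of replicates = 13.5143; sum of squared deviations = 15.4686; SE* = √(15.4686/6) = 1.6056
Margin = 1.96 × 1.6056 = 3.147
Interval: 14.0 ± 3.147

(10.85, 17.15)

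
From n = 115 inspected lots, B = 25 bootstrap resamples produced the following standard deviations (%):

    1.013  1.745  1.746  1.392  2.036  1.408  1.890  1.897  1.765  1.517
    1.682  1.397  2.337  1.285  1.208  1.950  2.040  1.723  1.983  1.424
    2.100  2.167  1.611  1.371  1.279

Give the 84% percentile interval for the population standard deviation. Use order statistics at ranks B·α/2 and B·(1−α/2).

Sorted replicates: 1.013, 1.208, 1.279, 1.285, 1.371, 1.392, 1.397, 1.408, 1.424, 1.517, 1.611, 1.682, 1.723, 1.745, 1.746, 1.765, 1.890, 1.897, 1.950, 1.983, 2.036, 2.040, 2.100, 2.167, 2.337
α = 0.16; lower rank = 25 × 0.080 = 2; upper rank = 25 × 0.920 = 23.
The 2nd smallest replicate is 1.208; the 23rd is 2.100.

(1.208, 2.100)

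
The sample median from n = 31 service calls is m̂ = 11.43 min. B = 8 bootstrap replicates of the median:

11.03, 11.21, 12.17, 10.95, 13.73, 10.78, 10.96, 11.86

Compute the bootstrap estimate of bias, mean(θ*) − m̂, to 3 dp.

bias = +0.156

mean(θ*) = (11.03 + 11.21 + 12.17 + 10.95 + 13.73 + 10.78 + 10.96 + 11.86) / 8 = 11.5862
bias = 11.5862 − 11.43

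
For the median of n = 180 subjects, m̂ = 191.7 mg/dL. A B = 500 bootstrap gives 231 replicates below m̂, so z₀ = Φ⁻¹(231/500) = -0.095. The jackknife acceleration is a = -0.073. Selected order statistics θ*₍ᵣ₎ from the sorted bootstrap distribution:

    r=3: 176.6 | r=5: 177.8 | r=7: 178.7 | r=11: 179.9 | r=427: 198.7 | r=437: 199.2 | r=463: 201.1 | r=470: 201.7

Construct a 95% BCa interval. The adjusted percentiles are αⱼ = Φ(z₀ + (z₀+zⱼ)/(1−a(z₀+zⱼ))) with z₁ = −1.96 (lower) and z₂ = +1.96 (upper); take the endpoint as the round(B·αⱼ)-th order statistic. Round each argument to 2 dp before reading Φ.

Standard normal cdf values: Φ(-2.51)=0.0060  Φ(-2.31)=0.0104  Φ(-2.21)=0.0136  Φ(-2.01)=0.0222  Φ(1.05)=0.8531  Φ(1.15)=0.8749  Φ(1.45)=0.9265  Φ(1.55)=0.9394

Lower: z₀ + z₁ = -0.095 + (-1.960) = -2.055; 1 − a(z₀+z₁) = 1 − (-0.073)(-2.055) = 0.8500; argument = -0.095 + (-2.055)/0.8500 = -2.5127 → -2.51.
α₁ = Φ(-2.51) = 0.0060; rank = round(500 × 0.0060) = 3; θ*₍3₎ = 176.6.
Upper: z₀ + z₂ = 1.865; 1 − a(z₀+z₂) = 1.1361; argument = 1.5465 → 1.55; α₂ = 0.9394; rank = 470; θ*₍470₎ = 201.7.

(176.6, 201.7)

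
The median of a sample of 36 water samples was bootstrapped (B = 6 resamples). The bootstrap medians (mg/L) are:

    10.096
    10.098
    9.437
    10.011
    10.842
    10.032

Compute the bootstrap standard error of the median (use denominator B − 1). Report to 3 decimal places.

Bootstrap SE is the standard deviation of the 6 replicate medians.
Mean of replicates: (10.096 + 10.098 + 9.437 + 10.011 + 10.842 + 10.032) / 6 = 60.5160 / 6 = 10.0860
Sum of squared deviations: (+0.0100)² + (+0.0120)² + (−0.6490)² + (−0.0750)² + (+0.7560)² + (−0.0540)² = 1.0015
Variance = 1.0015 / 5 = 0.2003
SE* = √0.2003

SE* = 0.448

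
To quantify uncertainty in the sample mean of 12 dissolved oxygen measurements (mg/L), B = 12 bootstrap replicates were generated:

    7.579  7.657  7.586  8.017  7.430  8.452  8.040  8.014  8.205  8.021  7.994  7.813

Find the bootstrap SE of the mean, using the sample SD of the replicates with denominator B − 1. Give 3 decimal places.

SE* = 0.295

Bootstrap SE is the standard deviation of the 12 replicate means.
Mean of replicates: (7.579 + 7.657 + 7.586 + 8.017 + 7.430 + 8.452 + 8.040 + 8.014 + 8.205 + 8.021 + 7.994 + 7.813) / 12 = 94.8080 / 12 = 7.9007
Sum of squared deviations: (−0.3217)² + (−0.2437)² + (−0.3147)² + (+0.1163)² + (−0.4707)² + (+0.5513)² + (+0.1393)² + (+0.1133)² + (+0.3043)² + (+0.1203)² + (+0.0933)² + (−0.0877)² = 0.9566
Variance = 0.9566 / 11 = 0.0870
SE* = √0.0870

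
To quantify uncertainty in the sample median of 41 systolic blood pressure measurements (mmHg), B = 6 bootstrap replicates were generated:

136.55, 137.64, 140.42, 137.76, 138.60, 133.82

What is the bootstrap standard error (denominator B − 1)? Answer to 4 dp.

SE* = 2.2028

Bootstrap SE is the standard deviation of the 6 replicate medians.
Mean of replicates: (136.55 + 137.64 + 140.42 + 137.76 + 138.60 + 133.82) / 6 = 824.79000 / 6 = 137.46500
Sum of squared deviations: (−0.91500)² + (+0.17500)² + (+2.95500)² + (+0.29500)² + (+1.13500)² + (−3.64500)² = 24.26115
Variance = 24.26115 / 5 = 4.85223
SE* = √4.85223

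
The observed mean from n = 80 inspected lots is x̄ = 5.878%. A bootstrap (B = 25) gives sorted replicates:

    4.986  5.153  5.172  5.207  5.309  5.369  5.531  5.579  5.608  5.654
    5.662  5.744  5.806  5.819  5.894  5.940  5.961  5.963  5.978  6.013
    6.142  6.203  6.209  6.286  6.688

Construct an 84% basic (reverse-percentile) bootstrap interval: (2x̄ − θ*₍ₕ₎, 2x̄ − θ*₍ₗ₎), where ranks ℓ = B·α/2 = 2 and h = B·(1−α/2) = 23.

Percentile endpoints at ranks 2 and 23: θ*₍2₎ = 5.153, θ*₍23₎ = 6.209.
Basic interval reflects these around x̄:
  lower = 2 × 5.878 − 6.209 = 5.547
  upper = 2 × 5.878 − 5.153 = 6.603

(5.547, 6.603)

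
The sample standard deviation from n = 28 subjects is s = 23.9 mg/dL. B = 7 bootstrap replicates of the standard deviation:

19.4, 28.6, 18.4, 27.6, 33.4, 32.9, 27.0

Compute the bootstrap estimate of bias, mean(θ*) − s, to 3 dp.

mean(θ*) = (19.4 + 28.6 + 18.4 + 27.6 + 33.4 + 32.9 + 27.0) / 7 = 26.7571
bias = 26.7571 − 23.9

bias = +2.857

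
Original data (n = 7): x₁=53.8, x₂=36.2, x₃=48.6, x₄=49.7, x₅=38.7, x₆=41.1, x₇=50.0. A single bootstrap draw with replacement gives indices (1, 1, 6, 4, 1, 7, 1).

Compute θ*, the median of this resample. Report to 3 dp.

θ* = 53.800

Resample values: 53.8, 53.8, 41.1, 49.7, 53.8, 50.0, 53.8.
Sorted: 41.1, 49.7, 50.0, 53.8, 53.8, 53.8, 53.8
Median = middle value = 53.800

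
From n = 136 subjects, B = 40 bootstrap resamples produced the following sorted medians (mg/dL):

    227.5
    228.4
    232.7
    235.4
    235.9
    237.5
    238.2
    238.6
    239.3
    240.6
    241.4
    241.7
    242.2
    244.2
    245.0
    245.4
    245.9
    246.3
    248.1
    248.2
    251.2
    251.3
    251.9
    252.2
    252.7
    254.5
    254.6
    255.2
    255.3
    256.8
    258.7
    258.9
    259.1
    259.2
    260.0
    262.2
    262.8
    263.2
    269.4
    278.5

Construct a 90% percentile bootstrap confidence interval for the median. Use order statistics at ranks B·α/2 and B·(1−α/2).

(228.4, 263.2)

α = 0.10; lower rank = 40 × 0.050 = 2; upper rank = 40 × 0.950 = 38.
The 2nd smallest replicate is 228.4; the 38th is 263.2.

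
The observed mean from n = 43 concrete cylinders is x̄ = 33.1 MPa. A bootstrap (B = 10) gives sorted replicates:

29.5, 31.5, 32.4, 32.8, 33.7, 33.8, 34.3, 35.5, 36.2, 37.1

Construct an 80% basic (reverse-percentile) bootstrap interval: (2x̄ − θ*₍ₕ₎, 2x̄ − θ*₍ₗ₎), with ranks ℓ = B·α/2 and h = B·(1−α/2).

(30.0, 36.7)

Percentile endpoints at ranks 1 and 9: θ*₍1₎ = 29.5, θ*₍9₎ = 36.2.
Basic interval reflects these around x̄:
  lower = 2 × 33.1 − 36.2 = 30.0
  upper = 2 × 33.1 − 29.5 = 36.7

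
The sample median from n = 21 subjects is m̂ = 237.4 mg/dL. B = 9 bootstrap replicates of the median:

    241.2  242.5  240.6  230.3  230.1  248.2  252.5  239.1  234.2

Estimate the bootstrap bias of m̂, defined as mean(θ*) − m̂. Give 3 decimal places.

bias = +2.456

mean(θ*) = (241.2 + 242.5 + 240.6 + 230.3 + 230.1 + 248.2 + 252.5 + 239.1 + 234.2) / 9 = 239.8556
bias = 239.8556 − 237.4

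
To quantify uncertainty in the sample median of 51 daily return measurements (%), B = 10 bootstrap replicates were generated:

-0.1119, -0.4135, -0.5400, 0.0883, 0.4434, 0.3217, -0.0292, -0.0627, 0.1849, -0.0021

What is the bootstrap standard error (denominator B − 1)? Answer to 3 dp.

Bootstrap SE is the standard deviation of the 10 replicate medians.
Mean of replicates: ((-0.1119) + (-0.4135) + (-0.5400) + 0.0883 + 0.4434 + 0.3217 + (-0.0292) + (-0.0627) + 0.1849 + (-0.0021)) / 10 = -0.12110 / 10 = -0.01211
Sum of squared deviations: (−0.09979)² + (−0.40139)² + (−0.52789)² + (+0.10041)² + (+0.45551)² + (+0.33381)² + (−0.01709)² + (−0.05059)² + (+0.19701)² + (+0.01001)² = 0.82051
Variance = 0.82051 / 9 = 0.09117
SE* = √0.09117

SE* = 0.302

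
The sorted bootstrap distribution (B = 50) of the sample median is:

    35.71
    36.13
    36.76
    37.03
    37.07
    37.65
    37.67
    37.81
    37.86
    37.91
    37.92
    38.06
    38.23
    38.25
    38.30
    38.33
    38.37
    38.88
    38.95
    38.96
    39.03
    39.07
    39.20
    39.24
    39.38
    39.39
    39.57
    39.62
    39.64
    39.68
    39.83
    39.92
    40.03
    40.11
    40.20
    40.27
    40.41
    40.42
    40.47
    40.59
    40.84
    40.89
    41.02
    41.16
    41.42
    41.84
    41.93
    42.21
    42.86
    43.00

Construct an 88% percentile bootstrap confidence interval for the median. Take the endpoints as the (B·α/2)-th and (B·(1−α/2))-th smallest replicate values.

α = 0.12; lower rank = 50 × 0.060 = 3; upper rank = 50 × 0.940 = 47.
The 3rd smallest replicate is 36.76; the 47th is 41.93.

(36.76, 41.93)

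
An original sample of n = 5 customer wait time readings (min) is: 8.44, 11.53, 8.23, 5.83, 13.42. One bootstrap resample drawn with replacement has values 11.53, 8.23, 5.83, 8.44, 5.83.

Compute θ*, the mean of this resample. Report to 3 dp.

θ* = 7.972

Mean = (11.53 + 8.23 + 5.83 + 8.44 + 5.83) / 5 = 39.860 / 5 = 7.972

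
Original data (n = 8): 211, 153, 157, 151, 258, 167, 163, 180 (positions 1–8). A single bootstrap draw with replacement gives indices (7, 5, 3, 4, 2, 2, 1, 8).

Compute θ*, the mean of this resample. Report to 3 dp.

θ* = 178.250

Resample values: 163, 258, 157, 151, 153, 153, 211, 180.
Mean = (163 + 258 + 157 + 151 + 153 + 153 + 211 + 180) / 8 = 1426.0 / 8 = 178.250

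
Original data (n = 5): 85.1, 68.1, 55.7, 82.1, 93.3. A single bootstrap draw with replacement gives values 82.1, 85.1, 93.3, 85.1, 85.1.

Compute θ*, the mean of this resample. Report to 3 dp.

Mean = (82.1 + 85.1 + 93.3 + 85.1 + 85.1) / 5 = 430.70 / 5 = 86.140

θ* = 86.140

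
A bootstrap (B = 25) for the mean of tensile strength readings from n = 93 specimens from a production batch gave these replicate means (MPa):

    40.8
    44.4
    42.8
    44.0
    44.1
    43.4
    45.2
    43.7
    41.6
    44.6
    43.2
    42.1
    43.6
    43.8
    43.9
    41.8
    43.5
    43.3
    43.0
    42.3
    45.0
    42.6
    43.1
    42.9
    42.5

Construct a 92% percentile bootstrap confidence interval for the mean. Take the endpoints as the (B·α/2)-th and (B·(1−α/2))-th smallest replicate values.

Sorted replicates: 40.8, 41.6, 41.8, 42.1, 42.3, 42.5, 42.6, 42.8, 42.9, 43.0, 43.1, 43.2, 43.3, 43.4, 43.5, 43.6, 43.7, 43.8, 43.9, 44.0, 44.1, 44.4, 44.6, 45.0, 45.2
α = 0.08; lower rank = 25 × 0.040 = 1; upper rank = 25 × 0.960 = 24.
The 1st smallest replicate is 40.8; the 24th is 45.0.

(40.8, 45.0)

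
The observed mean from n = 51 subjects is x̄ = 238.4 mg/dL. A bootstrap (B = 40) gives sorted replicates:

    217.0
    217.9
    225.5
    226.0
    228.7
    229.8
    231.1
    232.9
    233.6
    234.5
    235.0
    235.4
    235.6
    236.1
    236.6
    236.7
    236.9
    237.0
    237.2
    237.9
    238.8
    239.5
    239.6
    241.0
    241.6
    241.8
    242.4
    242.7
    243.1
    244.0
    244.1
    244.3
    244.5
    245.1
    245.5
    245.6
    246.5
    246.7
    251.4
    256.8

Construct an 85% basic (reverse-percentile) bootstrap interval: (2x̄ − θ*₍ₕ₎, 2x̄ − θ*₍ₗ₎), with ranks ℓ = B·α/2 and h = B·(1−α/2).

(230.3, 251.3)

Percentile endpoints at ranks 3 and 37: θ*₍3₎ = 225.5, θ*₍37₎ = 246.5.
Basic interval reflects these around x̄:
  lower = 2 × 238.4 − 246.5 = 230.3
  upper = 2 × 238.4 − 225.5 = 251.3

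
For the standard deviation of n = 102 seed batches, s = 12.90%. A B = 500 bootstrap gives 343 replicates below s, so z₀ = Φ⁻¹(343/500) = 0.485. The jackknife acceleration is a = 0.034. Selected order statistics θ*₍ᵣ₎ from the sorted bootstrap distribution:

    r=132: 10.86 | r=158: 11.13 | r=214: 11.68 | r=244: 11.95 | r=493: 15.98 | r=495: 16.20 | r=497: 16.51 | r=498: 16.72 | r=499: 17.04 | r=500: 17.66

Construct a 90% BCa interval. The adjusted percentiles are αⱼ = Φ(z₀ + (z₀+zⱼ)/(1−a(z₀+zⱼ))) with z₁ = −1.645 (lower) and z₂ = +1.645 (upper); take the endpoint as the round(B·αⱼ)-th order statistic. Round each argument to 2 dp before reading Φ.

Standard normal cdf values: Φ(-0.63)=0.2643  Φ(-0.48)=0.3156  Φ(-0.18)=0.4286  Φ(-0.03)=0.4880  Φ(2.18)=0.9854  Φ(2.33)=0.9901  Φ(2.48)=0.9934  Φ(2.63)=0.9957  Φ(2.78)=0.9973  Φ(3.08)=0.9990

(10.86, 17.04)

Lower: z₀ + z₁ = 0.485 + (-1.645) = -1.160; 1 − a(z₀+z₁) = 1 − (0.034)(-1.160) = 1.0394; argument = 0.485 + (-1.160)/1.0394 = -0.6310 → -0.63.
α₁ = Φ(-0.63) = 0.2643; rank = round(500 × 0.2643) = 132; θ*₍132₎ = 10.86.
Upper: z₀ + z₂ = 2.130; 1 − a(z₀+z₂) = 0.9276; argument = 2.7813 → 2.78; α₂ = 0.9973; rank = 499; θ*₍499₎ = 17.04.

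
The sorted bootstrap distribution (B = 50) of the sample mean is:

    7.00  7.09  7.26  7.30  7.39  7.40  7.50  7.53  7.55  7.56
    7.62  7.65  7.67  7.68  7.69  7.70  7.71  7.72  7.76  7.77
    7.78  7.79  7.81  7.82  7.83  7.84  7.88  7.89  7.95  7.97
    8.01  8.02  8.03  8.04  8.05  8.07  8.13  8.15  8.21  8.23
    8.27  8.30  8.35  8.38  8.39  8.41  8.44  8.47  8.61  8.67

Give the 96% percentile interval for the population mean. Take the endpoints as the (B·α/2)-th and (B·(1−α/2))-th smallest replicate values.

α = 0.04; lower rank = 50 × 0.020 = 1; upper rank = 50 × 0.980 = 49.
The 1st smallest replicate is 7.00; the 49th is 8.61.

(7.00, 8.61)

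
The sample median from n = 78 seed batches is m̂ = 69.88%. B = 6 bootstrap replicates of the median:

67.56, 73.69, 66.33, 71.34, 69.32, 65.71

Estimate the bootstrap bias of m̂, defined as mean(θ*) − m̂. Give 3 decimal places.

mean(θ*) = (67.56 + 73.69 + 66.33 + 71.34 + 69.32 + 65.71) / 6 = 68.9917
bias = 68.9917 − 69.88

bias = −0.888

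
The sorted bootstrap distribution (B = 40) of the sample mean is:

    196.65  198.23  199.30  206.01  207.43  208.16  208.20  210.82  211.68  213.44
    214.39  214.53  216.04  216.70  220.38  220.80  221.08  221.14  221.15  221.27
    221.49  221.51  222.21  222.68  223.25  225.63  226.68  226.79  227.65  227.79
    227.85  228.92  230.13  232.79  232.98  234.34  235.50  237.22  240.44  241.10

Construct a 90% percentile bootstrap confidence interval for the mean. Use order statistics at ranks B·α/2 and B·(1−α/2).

(198.23, 237.22)

α = 0.10; lower rank = 40 × 0.050 = 2; upper rank = 40 × 0.950 = 38.
The 2nd smallest replicate is 198.23; the 38th is 237.22.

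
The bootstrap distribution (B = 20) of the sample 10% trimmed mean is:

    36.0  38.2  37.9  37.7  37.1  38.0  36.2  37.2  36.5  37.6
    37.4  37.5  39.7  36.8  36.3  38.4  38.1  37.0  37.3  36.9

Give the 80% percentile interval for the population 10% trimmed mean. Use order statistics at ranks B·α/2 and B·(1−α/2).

Sorted replicates: 36.0, 36.2, 36.3, 36.5, 36.8, 36.9, 37.0, 37.1, 37.2, 37.3, 37.4, 37.5, 37.6, 37.7, 37.9, 38.0, 38.1, 38.2, 38.4, 39.7
α = 0.20; lower rank = 20 × 0.100 = 2; upper rank = 20 × 0.900 = 18.
The 2nd smallest replicate is 36.2; the 18th is 38.2.

(36.2, 38.2)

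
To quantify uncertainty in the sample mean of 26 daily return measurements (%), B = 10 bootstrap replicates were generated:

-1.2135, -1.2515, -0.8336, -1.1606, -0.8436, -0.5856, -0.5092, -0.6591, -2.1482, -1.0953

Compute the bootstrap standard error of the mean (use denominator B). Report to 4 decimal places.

SE* = 0.4510

Bootstrap SE is the standard deviation of the 10 replicate means.
Mean of replicates: ((-1.2135) + (-1.2515) + (-0.8336) + (-1.1606) + (-0.8436) + (-0.5856) + (-0.5092) + (-0.6591) + (-2.1482) + (-1.0953)) / 10 = -10.30020 / 10 = -1.03002
Sum of squared deviations: (−0.18348)² + (−0.22148)² + (+0.19642)² + (−0.13058)² + (+0.18642)² + (+0.44442)² + (+0.52082)² + (+0.37092)² + (−1.11818)² + (−0.06528)² = 2.03403
Variance = 2.03403 / 10 = 0.20340
SE* = √0.20340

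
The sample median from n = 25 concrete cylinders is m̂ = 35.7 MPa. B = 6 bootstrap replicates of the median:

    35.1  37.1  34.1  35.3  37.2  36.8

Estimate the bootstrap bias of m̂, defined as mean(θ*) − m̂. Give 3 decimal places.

mean(θ*) = (35.1 + 37.1 + 34.1 + 35.3 + 37.2 + 36.8) / 6 = 35.9333
bias = 35.9333 − 35.7

bias = +0.233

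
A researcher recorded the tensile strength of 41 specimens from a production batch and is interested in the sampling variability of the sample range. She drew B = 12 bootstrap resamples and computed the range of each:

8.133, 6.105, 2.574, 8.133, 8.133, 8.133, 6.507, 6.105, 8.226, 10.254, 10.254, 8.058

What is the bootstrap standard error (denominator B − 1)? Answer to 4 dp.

SE* = 2.0609

Bootstrap SE is the standard deviation of the 12 replicate ranges.
Mean of replicates: (8.133 + 6.105 + 2.574 + 8.133 + 8.133 + 8.133 + 6.507 + 6.105 + 8.226 + 10.254 + 10.254 + 8.058) / 12 = 90.61500 / 12 = 7.55125
Sum of squared deviations: (+0.58175)² + (−1.44625)² + (−4.97725)² + (+0.58175)² + (+0.58175)² + (+0.58175)² + (−1.04425)² + (−1.44625)² + (+0.67475)² + (+2.70275)² + (+2.70275)² + (+0.50675)² = 46.72228
Variance = 46.72228 / 11 = 4.24748
SE* = √4.24748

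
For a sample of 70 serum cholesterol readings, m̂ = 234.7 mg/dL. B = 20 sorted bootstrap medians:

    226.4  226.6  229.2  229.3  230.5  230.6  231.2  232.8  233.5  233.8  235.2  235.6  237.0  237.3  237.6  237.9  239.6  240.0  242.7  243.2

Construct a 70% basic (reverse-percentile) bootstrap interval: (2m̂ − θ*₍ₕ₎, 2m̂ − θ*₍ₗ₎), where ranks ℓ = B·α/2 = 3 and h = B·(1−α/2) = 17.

(229.8, 240.2)

Percentile endpoints at ranks 3 and 17: θ*₍3₎ = 229.2, θ*₍17₎ = 239.6.
Basic interval reflects these around m̂:
  lower = 2 × 234.7 − 239.6 = 229.8
  upper = 2 × 234.7 − 229.2 = 240.2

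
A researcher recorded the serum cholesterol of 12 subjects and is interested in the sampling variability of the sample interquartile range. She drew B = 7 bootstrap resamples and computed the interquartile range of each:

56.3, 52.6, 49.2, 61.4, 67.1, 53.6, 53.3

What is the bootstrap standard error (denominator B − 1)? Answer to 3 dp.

SE* = 6.096

Bootstrap SE is the standard deviation of the 7 replicate interquartile ranges.
Mean of replicates: (56.3 + 52.6 + 49.2 + 61.4 + 67.1 + 53.6 + 53.3) / 7 = 393.5000 / 7 = 56.2143
Sum of squared deviations: (+0.0857)² + (−3.6143)² + (−7.0143)² + (+5.1857)² + (+10.8857)² + (−2.6143)² + (−2.9143)² = 222.9886
Variance = 222.9886 / 6 = 37.1648
SE* = √37.1648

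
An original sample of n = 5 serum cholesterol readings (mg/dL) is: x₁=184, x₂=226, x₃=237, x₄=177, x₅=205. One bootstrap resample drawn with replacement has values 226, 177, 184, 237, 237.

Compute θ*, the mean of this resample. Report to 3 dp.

θ* = 212.200

Mean = (226 + 177 + 184 + 237 + 237) / 5 = 1061.0 / 5 = 212.200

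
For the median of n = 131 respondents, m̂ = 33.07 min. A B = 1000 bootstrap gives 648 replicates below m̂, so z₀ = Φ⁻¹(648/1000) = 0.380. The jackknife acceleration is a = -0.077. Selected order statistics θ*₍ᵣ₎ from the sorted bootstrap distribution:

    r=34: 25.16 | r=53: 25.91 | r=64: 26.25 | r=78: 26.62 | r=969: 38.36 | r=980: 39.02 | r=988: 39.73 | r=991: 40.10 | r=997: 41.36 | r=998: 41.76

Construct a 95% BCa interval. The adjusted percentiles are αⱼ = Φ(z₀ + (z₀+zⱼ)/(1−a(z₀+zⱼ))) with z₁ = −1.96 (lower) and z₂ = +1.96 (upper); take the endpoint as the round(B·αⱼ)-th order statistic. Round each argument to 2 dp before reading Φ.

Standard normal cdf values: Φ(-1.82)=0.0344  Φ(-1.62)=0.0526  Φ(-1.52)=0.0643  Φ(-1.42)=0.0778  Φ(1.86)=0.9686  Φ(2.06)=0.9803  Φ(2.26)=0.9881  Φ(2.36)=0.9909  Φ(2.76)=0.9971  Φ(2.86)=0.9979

Lower: z₀ + z₁ = 0.380 + (-1.960) = -1.580; 1 − a(z₀+z₁) = 1 − (-0.077)(-1.580) = 0.8783; argument = 0.380 + (-1.580)/0.8783 = -1.4188 → -1.42.
α₁ = Φ(-1.42) = 0.0778; rank = round(1000 × 0.0778) = 78; θ*₍78₎ = 26.62.
Upper: z₀ + z₂ = 2.340; 1 − a(z₀+z₂) = 1.1802; argument = 2.3627 → 2.36; α₂ = 0.9909; rank = 991; θ*₍991₎ = 40.10.

(26.62, 40.10)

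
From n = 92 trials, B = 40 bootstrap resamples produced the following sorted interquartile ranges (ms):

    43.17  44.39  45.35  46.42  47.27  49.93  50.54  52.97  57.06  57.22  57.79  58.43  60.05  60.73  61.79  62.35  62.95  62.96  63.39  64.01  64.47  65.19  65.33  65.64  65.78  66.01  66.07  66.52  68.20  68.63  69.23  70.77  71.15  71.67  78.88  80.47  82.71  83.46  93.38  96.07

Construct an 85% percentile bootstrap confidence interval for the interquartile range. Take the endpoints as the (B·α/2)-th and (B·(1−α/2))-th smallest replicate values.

α = 0.15; lower rank = 40 × 0.075 = 3; upper rank = 40 × 0.925 = 37.
The 3rd smallest replicate is 45.35; the 37th is 82.71.

(45.35, 82.71)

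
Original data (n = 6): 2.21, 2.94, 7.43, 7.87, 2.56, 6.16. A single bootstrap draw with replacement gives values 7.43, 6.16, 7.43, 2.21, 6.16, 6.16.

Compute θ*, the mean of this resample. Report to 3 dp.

Mean = (7.43 + 6.16 + 7.43 + 2.21 + 6.16 + 6.16) / 6 = 35.550 / 6 = 5.925

θ* = 5.925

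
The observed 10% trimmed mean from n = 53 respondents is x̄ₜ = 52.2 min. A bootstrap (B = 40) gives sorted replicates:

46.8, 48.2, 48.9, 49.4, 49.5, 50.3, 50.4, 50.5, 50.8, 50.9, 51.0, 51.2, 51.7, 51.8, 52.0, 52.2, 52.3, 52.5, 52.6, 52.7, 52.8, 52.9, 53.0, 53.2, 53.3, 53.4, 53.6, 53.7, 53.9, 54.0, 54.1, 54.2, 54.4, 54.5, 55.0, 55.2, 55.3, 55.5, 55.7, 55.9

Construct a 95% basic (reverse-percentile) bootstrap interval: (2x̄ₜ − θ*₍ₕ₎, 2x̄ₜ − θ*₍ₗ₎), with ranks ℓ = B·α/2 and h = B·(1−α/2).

(48.7, 57.6)

Percentile endpoints at ranks 1 and 39: θ*₍1₎ = 46.8, θ*₍39₎ = 55.7.
Basic interval reflects these around x̄ₜ:
  lower = 2 × 52.2 − 55.7 = 48.7
  upper = 2 × 52.2 − 46.8 = 57.6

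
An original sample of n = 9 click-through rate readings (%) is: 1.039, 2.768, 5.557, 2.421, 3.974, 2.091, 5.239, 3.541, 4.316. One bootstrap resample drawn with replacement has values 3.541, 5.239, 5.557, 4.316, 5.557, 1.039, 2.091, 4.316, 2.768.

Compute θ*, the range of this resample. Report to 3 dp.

θ* = 4.518

Range = 5.557 − 1.039 = 4.518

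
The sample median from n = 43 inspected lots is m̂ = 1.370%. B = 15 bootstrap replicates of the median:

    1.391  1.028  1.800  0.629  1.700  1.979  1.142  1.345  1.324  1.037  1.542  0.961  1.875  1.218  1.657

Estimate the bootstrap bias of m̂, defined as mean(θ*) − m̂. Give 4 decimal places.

bias = +0.0052

mean(θ*) = (1.391 + 1.028 + 1.800 + 0.629 + 1.700 + 1.979 + 1.142 + 1.345 + 1.324 + 1.037 + 1.542 + 0.961 + 1.875 + 1.218 + 1.657) / 15 = 1.37520
bias = 1.37520 − 1.370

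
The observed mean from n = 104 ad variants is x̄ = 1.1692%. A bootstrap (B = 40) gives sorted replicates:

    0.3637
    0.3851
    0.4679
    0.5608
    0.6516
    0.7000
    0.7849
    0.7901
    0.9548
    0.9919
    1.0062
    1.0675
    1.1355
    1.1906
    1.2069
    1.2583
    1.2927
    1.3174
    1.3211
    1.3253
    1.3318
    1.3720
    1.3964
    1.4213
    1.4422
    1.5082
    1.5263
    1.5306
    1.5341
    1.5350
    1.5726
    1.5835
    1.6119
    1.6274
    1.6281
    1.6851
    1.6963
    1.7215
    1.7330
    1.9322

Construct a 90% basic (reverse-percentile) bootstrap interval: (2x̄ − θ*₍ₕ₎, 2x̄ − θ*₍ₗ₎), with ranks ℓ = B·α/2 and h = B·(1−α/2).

(0.6169, 1.9533)

Percentile endpoints at ranks 2 and 38: θ*₍2₎ = 0.3851, θ*₍38₎ = 1.7215.
Basic interval reflects these around x̄:
  lower = 2 × 1.1692 − 1.7215 = 0.6169
  upper = 2 × 1.1692 − 0.3851 = 1.9533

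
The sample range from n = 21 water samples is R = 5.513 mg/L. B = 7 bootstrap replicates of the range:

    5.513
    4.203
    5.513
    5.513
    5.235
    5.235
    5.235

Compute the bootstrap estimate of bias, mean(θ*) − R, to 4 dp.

mean(θ*) = (5.513 + 4.203 + 5.513 + 5.513 + 5.235 + 5.235 + 5.235) / 7 = 5.20671
bias = 5.20671 − 5.513

bias = −0.3063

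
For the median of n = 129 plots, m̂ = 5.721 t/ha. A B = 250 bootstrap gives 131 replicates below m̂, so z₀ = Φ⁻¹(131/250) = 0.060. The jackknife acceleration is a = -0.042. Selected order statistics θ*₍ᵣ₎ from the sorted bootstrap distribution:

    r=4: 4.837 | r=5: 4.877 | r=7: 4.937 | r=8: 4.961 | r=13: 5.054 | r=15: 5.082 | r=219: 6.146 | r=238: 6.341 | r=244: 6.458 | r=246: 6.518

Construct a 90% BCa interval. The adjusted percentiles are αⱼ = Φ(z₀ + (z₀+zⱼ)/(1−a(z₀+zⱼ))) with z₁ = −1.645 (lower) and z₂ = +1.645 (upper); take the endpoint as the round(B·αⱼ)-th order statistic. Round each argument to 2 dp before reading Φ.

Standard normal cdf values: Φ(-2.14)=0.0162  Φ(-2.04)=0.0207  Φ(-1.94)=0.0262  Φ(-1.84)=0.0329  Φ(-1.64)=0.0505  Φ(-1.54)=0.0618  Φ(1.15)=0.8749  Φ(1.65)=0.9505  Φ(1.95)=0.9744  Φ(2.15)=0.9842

Lower: z₀ + z₁ = 0.060 + (-1.645) = -1.585; 1 − a(z₀+z₁) = 1 − (-0.042)(-1.585) = 0.9334; argument = 0.060 + (-1.585)/0.9334 = -1.6380 → -1.64.
α₁ = Φ(-1.64) = 0.0505; rank = round(250 × 0.0505) = 13; θ*₍13₎ = 5.054.
Upper: z₀ + z₂ = 1.705; 1 − a(z₀+z₂) = 1.0716; argument = 1.6511 → 1.65; α₂ = 0.9505; rank = 238; θ*₍238₎ = 6.341.

(5.054, 6.341)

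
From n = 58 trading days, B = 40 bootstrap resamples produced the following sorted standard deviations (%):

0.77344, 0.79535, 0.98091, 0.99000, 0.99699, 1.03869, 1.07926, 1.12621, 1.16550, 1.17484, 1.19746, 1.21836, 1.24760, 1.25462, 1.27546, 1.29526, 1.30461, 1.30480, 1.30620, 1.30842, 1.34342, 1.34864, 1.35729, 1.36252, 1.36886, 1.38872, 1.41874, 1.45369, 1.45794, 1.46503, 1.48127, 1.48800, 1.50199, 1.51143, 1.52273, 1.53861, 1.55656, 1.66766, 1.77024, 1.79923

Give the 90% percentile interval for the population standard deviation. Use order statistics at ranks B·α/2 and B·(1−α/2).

(0.79535, 1.66766)

α = 0.10; lower rank = 40 × 0.050 = 2; upper rank = 40 × 0.950 = 38.
The 2nd smallest replicate is 0.79535; the 38th is 1.66766.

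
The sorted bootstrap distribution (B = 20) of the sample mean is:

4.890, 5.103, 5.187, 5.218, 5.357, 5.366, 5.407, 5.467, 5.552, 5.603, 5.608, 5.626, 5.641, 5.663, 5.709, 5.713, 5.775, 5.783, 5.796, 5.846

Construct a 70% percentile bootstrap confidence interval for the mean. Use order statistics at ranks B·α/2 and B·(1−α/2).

(5.187, 5.775)

α = 0.30; lower rank = 20 × 0.150 = 3; upper rank = 20 × 0.850 = 17.
The 3rd smallest replicate is 5.187; the 17th is 5.775.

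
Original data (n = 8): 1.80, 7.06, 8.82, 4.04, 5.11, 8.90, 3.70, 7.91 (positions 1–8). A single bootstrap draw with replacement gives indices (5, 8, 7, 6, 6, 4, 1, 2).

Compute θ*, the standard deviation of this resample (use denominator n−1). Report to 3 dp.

Resample values: 5.11, 7.91, 3.70, 8.90, 8.90, 4.04, 1.80, 7.06.
Mean = 5.9275; sum of squared deviations = 49.1134
s² = 49.1134 / 7 = 7.0162
s = √7.0162 = 2.649

θ* = 2.649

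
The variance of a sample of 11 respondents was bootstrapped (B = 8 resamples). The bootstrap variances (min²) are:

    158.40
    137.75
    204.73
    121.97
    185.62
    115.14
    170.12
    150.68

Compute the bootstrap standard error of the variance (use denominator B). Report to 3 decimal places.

Bootstrap SE is the standard deviation of the 8 replicate variances.
Mean of replicates: (158.40 + 137.75 + 204.73 + 121.97 + 185.62 + 115.14 + 170.12 + 150.68) / 8 = 1244.4100 / 8 = 155.5513
Sum of squared deviations: (+2.8487)² + (−17.8013)² + (+49.1787)² + (−33.5813)² + (+30.0687)² + (−40.4113)² + (+14.5687)² + (−4.8713)² = 6644.4261
Variance = 6644.4261 / 8 = 830.5533
SE* = √830.5533

SE* = 28.819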